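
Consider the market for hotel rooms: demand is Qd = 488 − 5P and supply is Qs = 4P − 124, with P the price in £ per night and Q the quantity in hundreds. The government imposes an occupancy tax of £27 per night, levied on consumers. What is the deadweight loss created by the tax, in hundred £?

Before the tax: set 488 − 5P = 4P − 124 → P* = £68, Q* = 148.
With the tax collected from consumers, demand (in seller-price terms) shifts: Qd = 488 − 5(P + 27).
Solving gives Q = 88 with consumers paying £80 and suppliers receiving £53 (the £27 wedge).
Quantity falls by |ΔQ| = |148 − 88| = 60.
DWL = ½ · t · |ΔQ| = ½ · 27 · 60 = £810.

Deadweight loss = £810 hundred.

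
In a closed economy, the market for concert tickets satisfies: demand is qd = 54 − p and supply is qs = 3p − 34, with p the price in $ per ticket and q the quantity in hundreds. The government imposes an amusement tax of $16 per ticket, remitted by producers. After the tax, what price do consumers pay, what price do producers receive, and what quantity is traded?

Without the tax, 54 − p = 3p − 34 gives 4p = 88, so p* = $22 and q* = 32.
With the tax collected from producers, supply shifts: qs = 3(p − 16) − 34.
New equilibrium: consumers pay $34, producers receive $18, q = 20. (Wedge: pb − ps = 16.)

Consumers pay $34; producers receive $18; quantity = 20.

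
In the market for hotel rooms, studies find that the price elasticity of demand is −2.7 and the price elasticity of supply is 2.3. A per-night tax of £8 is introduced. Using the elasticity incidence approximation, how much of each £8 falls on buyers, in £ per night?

Buyers bear ≈ £3.68 per night.

Incidence ratio: buyers' share ≈ εs / (εs + |εd|) = 2.3 / (2.3 + 2.7) = 0.46.
So buyers bear ≈ 0.46 × £8 = £3.68; producers bear £4.32.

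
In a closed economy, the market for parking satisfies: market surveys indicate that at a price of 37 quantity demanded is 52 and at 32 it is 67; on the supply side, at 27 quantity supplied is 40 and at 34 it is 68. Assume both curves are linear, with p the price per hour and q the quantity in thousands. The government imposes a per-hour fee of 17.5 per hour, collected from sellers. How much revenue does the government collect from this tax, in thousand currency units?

Demand slope: (67 − 52)/(32 − 37) = -3, so qd = 163 − 3p.
Supply slope: (68 − 40)/(34 − 27) = 4, so qs = 4p − 68.
Without the tax, 163 − 3p = 4p − 68 gives 7p = 231, so p* = 33 and q* = 64.
With the tax collected from sellers, supply shifts: qs = 4(p − 17.5) − 68.
New equilibrium: buyers pay 43, sellers receive 25.5, q = 34. (Wedge: pb − ps = 17.5.)
Revenue = t · Q = 17.5 · 34 = 595.

Tax revenue = 595 thousand.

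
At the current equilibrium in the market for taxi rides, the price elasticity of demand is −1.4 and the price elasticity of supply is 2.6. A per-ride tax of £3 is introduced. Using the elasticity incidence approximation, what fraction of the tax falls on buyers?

Buyers' share ≈ 0.65.

Incidence ratio: buyers' share ≈ εs / (εs + |εd|) = 2.6 / (2.6 + 1.4) = 0.65.
Supply is the more elastic side, so buyers bear the larger share.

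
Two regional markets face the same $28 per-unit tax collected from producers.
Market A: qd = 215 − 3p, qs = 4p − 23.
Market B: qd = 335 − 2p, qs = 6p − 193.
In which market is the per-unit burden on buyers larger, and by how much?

Market B, by $5.

Market A: pre-tax p* = $34, q* = 113; post-tax q = 65; per-unit burden on buyers = $16.
Market B: pre-tax p* = $66, q* = 203; post-tax q = 161; per-unit burden on buyers = $21.
Difference: $16 vs $21 → market B is larger by $5.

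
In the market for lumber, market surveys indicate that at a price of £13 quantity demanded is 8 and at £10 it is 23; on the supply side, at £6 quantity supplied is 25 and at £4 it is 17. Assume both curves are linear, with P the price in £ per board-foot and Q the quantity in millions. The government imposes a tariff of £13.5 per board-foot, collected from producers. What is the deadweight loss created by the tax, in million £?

Deadweight loss = £202.5 million.

Demand slope: (23 − 8)/(10 − 13) = -5, so Qd = 73 − 5P.
Supply slope: (17 − 25)/(4 − 6) = 4, so Qs = 4P + 1.
Before the tax: set 73 − 5P = 4P + 1 → P* = £8, Q* = 33.
With the tax collected from producers, supply shifts: Qs = 4(P − 13.5) + 1.
New equilibrium: consumers pay £14, producers receive £0.5, Q = 3. (Wedge: Pb − Ps = 13.5.)
Quantity falls by |ΔQ| = |33 − 3| = 30.
DWL = ½ · t · |ΔQ| = ½ · 13.5 · 30 = £202.5.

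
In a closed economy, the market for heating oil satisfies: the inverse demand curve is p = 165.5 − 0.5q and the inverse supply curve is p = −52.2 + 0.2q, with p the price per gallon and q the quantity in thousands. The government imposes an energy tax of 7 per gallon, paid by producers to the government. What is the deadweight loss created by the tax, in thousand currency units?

Rewrite in direct form: qd = 331 − 2p and qs = 5p + 261.
Without the tax, 331 − 2p = 5p + 261 gives 7p = 70, so p* = 10 and q* = 311.
With the tax collected from producers, supply shifts: qs = 5(p − 7) + 261.
New equilibrium: buyers pay 15, producers receive 8, q = 301. (Wedge: pb − ps = 7.)
Quantity falls by |ΔQ| = |311 − 301| = 10.
DWL = ½ · t · |ΔQ| = ½ · 7 · 10 = 35.

Deadweight loss = 35 thousand.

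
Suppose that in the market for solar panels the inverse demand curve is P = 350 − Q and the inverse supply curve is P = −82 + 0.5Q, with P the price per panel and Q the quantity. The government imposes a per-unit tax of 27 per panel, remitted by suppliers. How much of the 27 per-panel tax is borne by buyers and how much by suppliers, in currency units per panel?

Buyers bear 18 per panel; suppliers bear 9 per panel.

Inverting to Q(P) form: Qd = 350 − P; Qs = 2P + 164.
Without the tax, 350 − P = 2P + 164 gives 3P = 186, so P* = 62 and Q* = 288.
With the tax collected from suppliers, supply shifts: Qs = 2(P − 27) + 164.
New equilibrium: buyers pay 80, suppliers receive 53, Q = 270. (Wedge: Pb − Ps = 27.)
Burden on buyers: 18; on suppliers: 9. (They sum to 27.)
The less price-elastic side of the market bears the larger share of a per-unit tax.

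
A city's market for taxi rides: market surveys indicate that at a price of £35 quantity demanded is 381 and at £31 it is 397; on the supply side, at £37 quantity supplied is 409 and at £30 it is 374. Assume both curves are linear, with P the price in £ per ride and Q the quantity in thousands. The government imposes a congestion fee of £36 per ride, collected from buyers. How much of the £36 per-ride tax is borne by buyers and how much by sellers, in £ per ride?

Buyers bear £20 per ride; sellers bear £16 per ride.

Demand slope: (397 − 381)/(31 − 35) = -4, so Qd = 521 − 4P.
Supply slope: (374 − 409)/(30 − 37) = 5, so Qs = 5P + 224.
Before the tax: set 521 − 4P = 5P + 224 → P* = £33, Q* = 389.
With the tax collected from buyers, demand (in seller-price terms) shifts: Qd = 521 − 4(P + 36).
New equilibrium: buyers pay £53, sellers receive £17, Q = 309. (Wedge: Pb − Ps = 36.)
Burden on buyers: £20; on sellers: £16. (They sum to £36.)
The less price-elastic side of the market bears the larger share of a per-unit tax.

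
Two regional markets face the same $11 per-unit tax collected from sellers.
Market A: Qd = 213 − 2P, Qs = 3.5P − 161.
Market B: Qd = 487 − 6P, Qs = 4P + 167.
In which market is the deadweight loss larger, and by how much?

Market A: pre-tax P* = $68, Q* = 77; post-tax Q = 63; deadweight loss = $77.
Market B: pre-tax P* = $32, Q* = 295; post-tax Q = 268.6; deadweight loss = $145.2.
Difference: $77 vs $145.2 → market B is larger by $68.2.

Market B, by $68.2.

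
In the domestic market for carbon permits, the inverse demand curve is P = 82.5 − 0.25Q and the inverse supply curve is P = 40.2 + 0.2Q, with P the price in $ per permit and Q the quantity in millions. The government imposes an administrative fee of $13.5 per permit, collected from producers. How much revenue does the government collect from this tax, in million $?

Tax revenue = $864 million.

Inverting to Q(P) form: Qd = 330 − 4P; Qs = 5P − 201.
Before the tax: set 330 − 4P = 5P − 201 → P* = $59, Q* = 94.
With the tax collected from producers, supply shifts: Qs = 5(P − 13.5) − 201.
New equilibrium: consumers pay $66.5, producers receive $53, Q = 64. (Wedge: Pb − Ps = 13.5.)
Revenue = t · Q = 13.5 · 64 = $864.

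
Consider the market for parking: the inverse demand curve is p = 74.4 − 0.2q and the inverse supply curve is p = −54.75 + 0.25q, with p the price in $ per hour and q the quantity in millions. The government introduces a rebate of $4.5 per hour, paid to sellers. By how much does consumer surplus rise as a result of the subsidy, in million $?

Rewrite in direct form: qd = 372 − 5p and qs = 4p + 219.
Without the subsidy, 372 − 5p = 4p + 219 gives 9p = 153, so p* = $17 and q* = 287.
With a per-unit subsidy paid to sellers, each receives p + 4.5 per unit sold, so supply becomes qs = 4(p + 4.5) + 219.
New equilibrium: buyers pay $15, sellers receive $19.5, q = 297. (Wedge: pb − ps = −4.5.)
ΔCS is the trapezoid between Q = 297 and Q = 287 of height $2: ½ · (287 + 297) · 2 = $584.

Consumer surplus rises by $584 million.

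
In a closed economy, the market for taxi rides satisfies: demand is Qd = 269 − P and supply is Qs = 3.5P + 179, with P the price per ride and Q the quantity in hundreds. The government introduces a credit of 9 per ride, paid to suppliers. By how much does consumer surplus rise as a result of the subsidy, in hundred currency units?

Consumer surplus rises by 1767.5 hundred.

Without the subsidy, 269 − P = 3.5P + 179 gives 4.5P = 90, so P* = 20 and Q* = 249.
With a per-unit subsidy paid to suppliers, each receives P + 9 per unit sold, so supply becomes Qs = 3.5(P + 9) + 179.
New equilibrium: consumers pay 13, suppliers receive 22, Q = 256. (Wedge: Pb − Ps = −9.)
ΔCS is the trapezoid between Q = 256 and Q = 249 of height 7: ½ · (249 + 256) · 7 = 1767.5.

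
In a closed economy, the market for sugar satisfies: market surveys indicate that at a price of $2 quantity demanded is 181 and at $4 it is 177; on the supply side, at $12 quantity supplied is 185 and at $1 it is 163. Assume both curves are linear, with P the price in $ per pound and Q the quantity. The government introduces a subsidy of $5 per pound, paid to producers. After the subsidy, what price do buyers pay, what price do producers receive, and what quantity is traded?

Demand slope: (177 − 181)/(4 − 2) = -2, so Qd = 185 − 2P.
Supply slope: (163 − 185)/(1 − 12) = 2, so Qs = 2P + 161.
Without the subsidy, 185 − 2P = 2P + 161 gives 4P = 24, so P* = $6 and Q* = 173.
With a per-unit subsidy paid to producers, each receives P + 5 per unit sold, so supply becomes Qs = 2(P + 5) + 161.
Solving gives Q = 178 with buyers paying $3.5 and producers receiving $8.5 (the $5 wedge).

Buyers pay $3.5; producers receive $8.5; quantity = 178.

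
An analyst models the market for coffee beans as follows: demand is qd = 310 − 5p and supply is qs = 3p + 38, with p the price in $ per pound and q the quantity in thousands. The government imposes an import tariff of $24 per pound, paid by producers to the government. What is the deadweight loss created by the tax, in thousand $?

Without the tax, 310 − 5p = 3p + 38 gives 8p = 272, so p* = $34 and q* = 140.
With the tax collected from producers, supply shifts: qs = 3(p − 24) + 38.
Solving gives q = 95 with buyers paying $43 and producers receiving $19 (the $24 wedge).
Quantity falls by |ΔQ| = |140 − 95| = 45.
DWL = ½ · t · |ΔQ| = ½ · 24 · 45 = $540.

Deadweight loss = $540 thousand.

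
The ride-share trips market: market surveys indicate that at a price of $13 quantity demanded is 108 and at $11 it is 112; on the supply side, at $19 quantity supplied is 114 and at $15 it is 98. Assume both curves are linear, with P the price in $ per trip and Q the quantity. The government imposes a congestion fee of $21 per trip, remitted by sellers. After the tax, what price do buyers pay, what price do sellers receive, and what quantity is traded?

Buyers pay $30; sellers receive $9; quantity = 74.

Demand slope: (112 − 108)/(11 − 13) = -2, so Qd = 134 − 2P.
Supply slope: (98 − 114)/(15 − 19) = 4, so Qs = 4P + 38.
Without the tax, 134 − 2P = 4P + 38 gives 6P = 96, so P* = $16 and Q* = 102.
With the tax collected from sellers, supply shifts: Qs = 4(P − 21) + 38.
Solving gives Q = 74 with buyers paying $30 and sellers receiving $9 (the $21 wedge).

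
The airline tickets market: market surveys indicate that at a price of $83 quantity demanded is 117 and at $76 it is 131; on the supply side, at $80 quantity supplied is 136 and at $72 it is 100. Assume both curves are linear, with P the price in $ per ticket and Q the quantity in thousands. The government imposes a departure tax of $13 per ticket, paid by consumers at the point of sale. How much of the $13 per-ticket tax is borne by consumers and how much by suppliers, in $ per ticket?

Consumers bear $9 per ticket; suppliers bear $4 per ticket.

Demand slope: (131 − 117)/(76 − 83) = -2, so Qd = 283 − 2P.
Supply slope: (100 − 136)/(72 − 80) = 4.5, so Qs = 4.5P − 224.
Without the tax, 283 − 2P = 4.5P − 224 gives 6.5P = 507, so P* = $78 and Q* = 127.
With the tax collected from consumers, demand (in seller-price terms) shifts: Qd = 283 − 2(P + 13).
New equilibrium: consumers pay $87, suppliers receive $74, Q = 109. (Wedge: Pb − Ps = 13.)
Burden on consumers: $9; on suppliers: $4. (They sum to $13.)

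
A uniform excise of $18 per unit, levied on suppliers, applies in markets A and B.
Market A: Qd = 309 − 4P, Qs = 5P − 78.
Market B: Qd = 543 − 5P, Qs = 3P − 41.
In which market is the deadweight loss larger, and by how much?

Market A, by $56.25.

Market A: pre-tax P* = $43, Q* = 137; post-tax Q = 97; deadweight loss = $360.
Market B: pre-tax P* = $73, Q* = 178; post-tax Q = 144.25; deadweight loss = $303.75.
Difference: $360 vs $303.75 → market A is larger by $56.25.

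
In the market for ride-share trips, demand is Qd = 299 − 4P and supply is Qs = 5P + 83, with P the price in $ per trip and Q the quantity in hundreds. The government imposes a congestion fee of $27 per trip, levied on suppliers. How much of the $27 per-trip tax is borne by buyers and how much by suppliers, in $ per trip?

Without the tax, 299 − 4P = 5P + 83 gives 9P = 216, so P* = $24 and Q* = 203.
With the tax collected from suppliers, supply shifts: Qs = 5(P − 27) + 83.
Solving gives Q = 143 with buyers paying $39 and suppliers receiving $12 (the $27 wedge).
Burden on buyers: $15; on suppliers: $12. (They sum to $27.)
The less price-elastic side of the market bears the larger share of a per-unit tax.

Buyers bear $15 per trip; suppliers bear $12 per trip.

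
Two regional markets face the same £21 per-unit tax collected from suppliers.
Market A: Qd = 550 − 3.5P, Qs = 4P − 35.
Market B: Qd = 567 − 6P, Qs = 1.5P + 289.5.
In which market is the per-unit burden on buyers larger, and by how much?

Market A: pre-tax P* = £78, Q* = 277; post-tax Q = 237.8; per-unit burden on buyers = £11.2.
Market B: pre-tax P* = £37, Q* = 345; post-tax Q = 319.8; per-unit burden on buyers = £4.2.
Difference: £11.2 vs £4.2 → market A is larger by £7.

Market A, by £7.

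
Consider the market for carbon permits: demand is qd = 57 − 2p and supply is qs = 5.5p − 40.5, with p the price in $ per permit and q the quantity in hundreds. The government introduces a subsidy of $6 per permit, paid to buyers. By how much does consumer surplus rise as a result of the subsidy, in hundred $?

Consumer surplus rises by $155.76 hundred.

Without the subsidy, 57 − 2p = 5.5p − 40.5 gives 7.5p = 97.5, so p* = $13 and q* = 31.
With a per-unit subsidy paid to buyers, each effectively pays p − 6, so demand becomes qd = 57 − 2(p − 6).
New equilibrium: buyers pay $8.6, suppliers receive $14.6, q = 39.8. (Wedge: pb − ps = −6.)
ΔCS is the trapezoid between Q = 39.8 and Q = 31 of height $4.4: ½ · (31 + 39.8) · 4.4 = $155.76.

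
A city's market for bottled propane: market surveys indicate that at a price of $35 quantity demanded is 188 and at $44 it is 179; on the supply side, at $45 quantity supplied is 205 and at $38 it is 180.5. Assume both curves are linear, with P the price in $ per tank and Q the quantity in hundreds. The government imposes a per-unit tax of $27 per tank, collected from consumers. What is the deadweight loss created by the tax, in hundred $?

Deadweight loss = $283.5 hundred.

Demand slope: (179 − 188)/(44 − 35) = -1, so Qd = 223 − P.
Supply slope: (180.5 − 205)/(38 − 45) = 3.5, so Qs = 3.5P + 47.5.
Without the tax, 223 − P = 3.5P + 47.5 gives 4.5P = 175.5, so P* = $39 and Q* = 184.
With the tax collected from consumers, demand (in seller-price terms) shifts: Qd = 223 − (P + 27).
Solving gives Q = 163 with consumers paying $60 and producers receiving $33 (the $27 wedge).
Quantity falls by |ΔQ| = |184 − 163| = 21.
DWL = ½ · t · |ΔQ| = ½ · 27 · 21 = $283.5.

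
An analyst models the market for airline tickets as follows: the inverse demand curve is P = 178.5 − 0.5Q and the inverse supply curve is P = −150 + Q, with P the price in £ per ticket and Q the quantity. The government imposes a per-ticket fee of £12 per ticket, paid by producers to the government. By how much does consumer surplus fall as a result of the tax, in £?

Rewrite in direct form: Qd = 357 − 2P and Qs = P + 150.
Before the tax: set 357 − 2P = P + 150 → P* = £69, Q* = 219.
With the tax collected from producers, supply shifts: Qs = (P − 12) + 150.
Solving gives Q = 211 with buyers paying £73 and producers receiving £61 (the £12 wedge).
ΔCS is the trapezoid between Q = 211 and Q = 219 of height £4: ½ · (219 + 211) · 4 = £860.

Consumer surplus falls by £860.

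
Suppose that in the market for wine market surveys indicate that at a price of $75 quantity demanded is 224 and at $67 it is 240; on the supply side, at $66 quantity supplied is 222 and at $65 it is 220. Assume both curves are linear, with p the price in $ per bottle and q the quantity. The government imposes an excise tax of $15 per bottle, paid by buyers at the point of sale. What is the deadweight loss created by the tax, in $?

Demand slope: (240 − 224)/(67 − 75) = -2, so qd = 374 − 2p.
Supply slope: (220 − 222)/(65 − 66) = 2, so qs = 2p + 90.
Before the tax: set 374 − 2p = 2p + 90 → p* = $71, q* = 232.
With the tax collected from buyers, demand (in seller-price terms) shifts: qd = 374 − 2(p + 15).
Solving gives q = 217 with buyers paying $78.5 and suppliers receiving $63.5 (the $15 wedge).
Quantity falls by |ΔQ| = |232 − 217| = 15.
DWL = ½ · t · |ΔQ| = ½ · 15 · 15 = $112.5.

Deadweight loss = $112.5.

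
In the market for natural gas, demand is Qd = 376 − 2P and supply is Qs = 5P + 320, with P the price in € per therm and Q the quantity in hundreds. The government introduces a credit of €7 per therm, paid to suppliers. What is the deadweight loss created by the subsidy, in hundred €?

Deadweight loss = €35 hundred.

Without the subsidy, 376 − 2P = 5P + 320 gives 7P = 56, so P* = €8 and Q* = 360.
With a per-unit subsidy paid to suppliers, each receives P + 7 per unit sold, so supply becomes Qs = 5(P + 7) + 320.
Solving gives Q = 370 with buyers paying €3 and suppliers receiving €10 (the €7 wedge).
Quantity rises by |ΔQ| = |360 − 370| = 10.
DWL = ½ · t · |ΔQ| = ½ · 7 · 10 = €35.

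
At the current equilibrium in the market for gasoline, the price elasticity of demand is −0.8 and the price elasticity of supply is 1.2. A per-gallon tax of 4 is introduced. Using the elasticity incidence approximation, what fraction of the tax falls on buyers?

Buyers' share ≈ 0.6.

Incidence ratio: buyers' share ≈ εs / (εs + |εd|) = 1.2 / (1.2 + 0.8) = 0.6.
Supply is the more elastic side, so buyers bear the larger share.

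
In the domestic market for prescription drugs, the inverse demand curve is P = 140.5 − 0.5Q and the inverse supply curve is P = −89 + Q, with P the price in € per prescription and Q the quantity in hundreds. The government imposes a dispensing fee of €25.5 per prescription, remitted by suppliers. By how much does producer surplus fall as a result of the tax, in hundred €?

Producer surplus falls by €2456.5 hundred.

Rewrite in direct form: Qd = 281 − 2P and Qs = P + 89.
Before the tax: set 281 − 2P = P + 89 → P* = €64, Q* = 153.
With the tax collected from suppliers, supply shifts: Qs = (P − 25.5) + 89.
Solving gives Q = 136 with consumers paying €72.5 and suppliers receiving €47 (the €25.5 wedge).
ΔPS is the trapezoid between Q = 136 and Q = 153 of height €17: ½ · (153 + 136) · 17 = €2456.5.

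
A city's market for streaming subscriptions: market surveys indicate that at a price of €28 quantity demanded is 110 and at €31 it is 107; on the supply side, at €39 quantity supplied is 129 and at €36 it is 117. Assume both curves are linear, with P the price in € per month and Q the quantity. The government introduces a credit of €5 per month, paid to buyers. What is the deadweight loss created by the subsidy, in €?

Deadweight loss = €10.

Demand slope: (107 − 110)/(31 − 28) = -1, so Qd = 138 − P.
Supply slope: (117 − 129)/(36 − 39) = 4, so Qs = 4P − 27.
Without the subsidy, 138 − P = 4P − 27 gives 5P = 165, so P* = €33 and Q* = 105.
With a per-unit subsidy paid to buyers, each effectively pays P − 5, so demand becomes Qd = 138 − (P − 5).
New equilibrium: buyers pay €29, suppliers receive €34, Q = 109. (Wedge: Pb − Ps = −5.)
Quantity rises by |ΔQ| = |105 − 109| = 4.
DWL = ½ · t · |ΔQ| = ½ · 5 · 4 = €10.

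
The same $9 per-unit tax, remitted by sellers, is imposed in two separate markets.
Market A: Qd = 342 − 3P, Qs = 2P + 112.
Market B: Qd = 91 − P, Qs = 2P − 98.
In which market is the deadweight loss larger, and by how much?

Market A, by $21.6.

Market A: pre-tax P* = $46, Q* = 204; post-tax Q = 193.2; deadweight loss = $48.6.
Market B: pre-tax P* = $63, Q* = 28; post-tax Q = 22; deadweight loss = $27.
Difference: $48.6 vs $27 → market A is larger by $21.6.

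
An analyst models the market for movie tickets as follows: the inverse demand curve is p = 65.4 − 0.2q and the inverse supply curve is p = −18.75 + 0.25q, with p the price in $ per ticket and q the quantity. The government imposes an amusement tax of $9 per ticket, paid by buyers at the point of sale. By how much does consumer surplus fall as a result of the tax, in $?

Rewrite in direct form: qd = 327 − 5p and qs = 4p + 75.
Without the tax, 327 − 5p = 4p + 75 gives 9p = 252, so p* = $28 and q* = 187.
With the tax collected from buyers, demand (in seller-price terms) shifts: qd = 327 − 5(p + 9).
New equilibrium: buyers pay $32, producers receive $23, q = 167. (Wedge: pb − ps = 9.)
ΔCS is the trapezoid between Q = 167 and Q = 187 of height $4: ½ · (187 + 167) · 4 = $708.

Consumer surplus falls by $708.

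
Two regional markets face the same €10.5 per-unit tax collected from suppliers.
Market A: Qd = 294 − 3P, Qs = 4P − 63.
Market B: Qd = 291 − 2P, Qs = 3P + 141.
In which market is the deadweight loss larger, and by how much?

Market A: pre-tax P* = €51, Q* = 141; post-tax Q = 123; deadweight loss = €94.5.
Market B: pre-tax P* = €30, Q* = 231; post-tax Q = 218.4; deadweight loss = €66.15.
Difference: €94.5 vs €66.15 → market A is larger by €28.35.

Market A, by €28.35.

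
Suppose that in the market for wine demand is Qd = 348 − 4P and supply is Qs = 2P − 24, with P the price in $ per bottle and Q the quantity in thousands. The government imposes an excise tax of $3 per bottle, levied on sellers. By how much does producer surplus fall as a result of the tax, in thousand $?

Producer surplus falls by $196 thousand.

Before the tax: set 348 − 4P = 2P − 24 → P* = $62, Q* = 100.
With the tax collected from sellers, supply shifts: Qs = 2(P − 3) − 24.
Solving gives Q = 96 with consumers paying $63 and sellers receiving $60 (the $3 wedge).
ΔPS is the trapezoid between Q = 96 and Q = 100 of height $2: ½ · (100 + 96) · 2 = $196.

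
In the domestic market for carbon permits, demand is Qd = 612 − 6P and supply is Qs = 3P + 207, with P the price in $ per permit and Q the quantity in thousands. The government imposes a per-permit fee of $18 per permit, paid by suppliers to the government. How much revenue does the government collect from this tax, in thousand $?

Before the tax: set 612 − 6P = 3P + 207 → P* = $45, Q* = 342.
With the tax collected from suppliers, supply shifts: Qs = 3(P − 18) + 207.
Solving gives Q = 306 with buyers paying $51 and suppliers receiving $33 (the $18 wedge).
Revenue = t · Q = 18 · 306 = $5508.

Tax revenue = $5508 thousand.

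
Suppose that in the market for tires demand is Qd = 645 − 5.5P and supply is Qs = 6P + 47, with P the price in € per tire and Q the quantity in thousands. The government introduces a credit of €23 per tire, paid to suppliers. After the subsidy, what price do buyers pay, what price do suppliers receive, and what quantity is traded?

Without the subsidy, 645 − 5.5P = 6P + 47 gives 11.5P = 598, so P* = €52 and Q* = 359.
With a per-unit subsidy paid to suppliers, each receives P + 23 per unit sold, so supply becomes Qs = 6(P + 23) + 47.
New equilibrium: buyers pay €40, suppliers receive €63, Q = 425. (Wedge: Pb − Ps = −23.)

Buyers pay €40; suppliers receive €63; quantity = 425.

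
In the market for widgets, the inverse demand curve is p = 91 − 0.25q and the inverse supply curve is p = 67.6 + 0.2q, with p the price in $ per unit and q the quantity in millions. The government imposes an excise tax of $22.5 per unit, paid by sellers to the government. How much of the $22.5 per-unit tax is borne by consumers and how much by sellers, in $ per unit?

Consumers bear $12.5 per unit; sellers bear $10 per unit.

Inverting to q(p) form: qd = 364 − 4p; qs = 5p − 338.
Before the tax: set 364 − 4p = 5p − 338 → p* = $78, q* = 52.
With the tax collected from sellers, supply shifts: qs = 5(p − 22.5) − 338.
New equilibrium: consumers pay $90.5, sellers receive $68, q = 2. (Wedge: pb − ps = 22.5.)
Burden on consumers: $12.5; on sellers: $10. (They sum to $22.5.)
The less price-elastic side of the market bears the larger share of a per-unit tax.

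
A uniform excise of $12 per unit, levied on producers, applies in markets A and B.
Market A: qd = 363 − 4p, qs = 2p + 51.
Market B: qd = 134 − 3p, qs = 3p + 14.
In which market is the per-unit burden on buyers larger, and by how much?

Market A: pre-tax p* = $52, q* = 155; post-tax q = 139; per-unit burden on buyers = $4.
Market B: pre-tax p* = $20, q* = 74; post-tax q = 56; per-unit burden on buyers = $6.
Difference: $4 vs $6 → market B is larger by $2.

Market B, by $2.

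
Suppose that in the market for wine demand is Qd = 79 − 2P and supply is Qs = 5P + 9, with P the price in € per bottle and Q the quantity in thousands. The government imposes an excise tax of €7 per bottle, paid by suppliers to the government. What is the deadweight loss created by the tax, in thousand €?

Deadweight loss = €35 thousand.

Without the tax, 79 − 2P = 5P + 9 gives 7P = 70, so P* = €10 and Q* = 59.
With the tax collected from suppliers, supply shifts: Qs = 5(P − 7) + 9.
New equilibrium: consumers pay €15, suppliers receive €8, Q = 49. (Wedge: Pb − Ps = 7.)
Quantity falls by |ΔQ| = |59 − 49| = 10.
DWL = ½ · t · |ΔQ| = ½ · 7 · 10 = €35.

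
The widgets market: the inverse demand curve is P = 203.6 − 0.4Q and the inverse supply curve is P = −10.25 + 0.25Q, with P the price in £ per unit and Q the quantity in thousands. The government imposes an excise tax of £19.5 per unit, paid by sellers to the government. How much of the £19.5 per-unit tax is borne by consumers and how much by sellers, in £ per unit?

Consumers bear £12 per unit; sellers bear £7.5 per unit.

Rewrite in direct form: Qd = 509 − 2.5P and Qs = 4P + 41.
Before the tax: set 509 − 2.5P = 4P + 41 → P* = £72, Q* = 329.
With the tax collected from sellers, supply shifts: Qs = 4(P − 19.5) + 41.
New equilibrium: consumers pay £84, sellers receive £64.5, Q = 299. (Wedge: Pb − Ps = 19.5.)
Burden on consumers: £12; on sellers: £7.5. (They sum to £19.5.)
The less price-elastic side of the market bears the larger share of a per-unit tax.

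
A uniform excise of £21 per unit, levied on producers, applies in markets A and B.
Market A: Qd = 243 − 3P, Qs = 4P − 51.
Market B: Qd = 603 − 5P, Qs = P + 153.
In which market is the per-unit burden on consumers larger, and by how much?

Market A, by £8.5.

Market A: pre-tax P* = £42, Q* = 117; post-tax Q = 81; per-unit burden on consumers = £12.
Market B: pre-tax P* = £75, Q* = 228; post-tax Q = 210.5; per-unit burden on consumers = £3.5.
Difference: £12 vs £3.5 → market A is larger by £8.5.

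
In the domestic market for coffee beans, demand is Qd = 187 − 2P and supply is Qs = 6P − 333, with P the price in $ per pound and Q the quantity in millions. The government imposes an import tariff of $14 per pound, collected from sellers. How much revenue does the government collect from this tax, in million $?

Tax revenue = $504 million.

Before the tax: set 187 − 2P = 6P − 333 → P* = $65, Q* = 57.
With the tax collected from sellers, supply shifts: Qs = 6(P − 14) − 333.
Solving gives Q = 36 with buyers paying $75.5 and sellers receiving $61.5 (the $14 wedge).
Revenue = t · Q = 14 · 36 = $504.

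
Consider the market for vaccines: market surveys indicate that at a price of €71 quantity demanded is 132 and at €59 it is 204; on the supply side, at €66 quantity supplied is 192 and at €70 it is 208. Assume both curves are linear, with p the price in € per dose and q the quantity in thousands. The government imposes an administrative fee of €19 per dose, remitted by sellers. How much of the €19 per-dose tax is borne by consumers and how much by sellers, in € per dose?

Demand slope: (204 − 132)/(59 − 71) = -6, so qd = 558 − 6p.
Supply slope: (208 − 192)/(70 − 66) = 4, so qs = 4p − 72.
Without the tax, 558 − 6p = 4p − 72 gives 10p = 630, so p* = €63 and q* = 180.
With the tax collected from sellers, supply shifts: qs = 4(p − 19) − 72.
New equilibrium: consumers pay €70.6, sellers receive €51.6, q = 134.4. (Wedge: pb − ps = 19.)
Burden on consumers: €7.6; on sellers: €11.4. (They sum to €19.)

Consumers bear €7.6 per dose; sellers bear €11.4 per dose.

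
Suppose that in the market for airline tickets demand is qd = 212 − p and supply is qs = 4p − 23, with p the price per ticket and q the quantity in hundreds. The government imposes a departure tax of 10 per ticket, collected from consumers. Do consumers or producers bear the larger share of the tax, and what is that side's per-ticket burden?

Before the tax: set 212 − p = 4p − 23 → p* = 47, q* = 165.
With the tax collected from consumers, demand (in seller-price terms) shifts: qd = 212 − (p + 10).
Solving gives q = 157 with consumers paying 55 and producers receiving 45 (the 10 wedge).
Per-ticket burden: consumers 8, producers 2.
Consumers take the larger share because demand is less price-elastic here (demand slope 1 vs supply slope 4).
The less price-elastic side of the market bears the larger share of a per-unit tax.

Consumers bear the larger share: 8 per ticket.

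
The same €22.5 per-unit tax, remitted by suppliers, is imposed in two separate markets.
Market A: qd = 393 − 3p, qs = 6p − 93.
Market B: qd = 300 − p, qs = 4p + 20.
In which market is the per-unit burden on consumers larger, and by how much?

Market A: pre-tax p* = €54, q* = 231; post-tax q = 186; per-unit burden on consumers = €15.
Market B: pre-tax p* = €56, q* = 244; post-tax q = 226; per-unit burden on consumers = €18.
Difference: €15 vs €18 → market B is larger by €3.

Market B, by €3.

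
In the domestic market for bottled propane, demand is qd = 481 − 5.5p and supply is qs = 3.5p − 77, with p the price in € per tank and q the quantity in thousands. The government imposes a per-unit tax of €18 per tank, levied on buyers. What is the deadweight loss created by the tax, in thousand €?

Before the tax: set 481 − 5.5p = 3.5p − 77 → p* = €62, q* = 140.
With the tax collected from buyers, demand (in seller-price terms) shifts: qd = 481 − 5.5(p + 18).
Solving gives q = 101.5 with buyers paying €69 and sellers receiving €51 (the €18 wedge).
Quantity falls by |ΔQ| = |140 − 101.5| = 38.5.
DWL = ½ · t · |ΔQ| = ½ · 18 · 38.5 = €346.5.

Deadweight loss = €346.5 thousand.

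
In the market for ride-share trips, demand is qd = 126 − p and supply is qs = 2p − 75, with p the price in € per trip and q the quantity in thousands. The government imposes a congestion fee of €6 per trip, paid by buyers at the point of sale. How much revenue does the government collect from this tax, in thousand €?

Tax revenue = €330 thousand.

Without the tax, 126 − p = 2p − 75 gives 3p = 201, so p* = €67 and q* = 59.
With the tax collected from buyers, demand (in seller-price terms) shifts: qd = 126 − (p + 6).
New equilibrium: buyers pay €71, sellers receive €65, q = 55. (Wedge: pb − ps = 6.)
Revenue = t · Q = 6 · 55 = €330.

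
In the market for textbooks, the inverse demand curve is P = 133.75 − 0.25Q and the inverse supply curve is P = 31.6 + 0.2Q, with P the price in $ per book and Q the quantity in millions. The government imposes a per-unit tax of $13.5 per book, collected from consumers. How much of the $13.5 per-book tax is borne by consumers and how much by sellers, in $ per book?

Consumers bear $7.5 per book; sellers bear $6 per book.

Inverting to Q(P) form: Qd = 535 − 4P; Qs = 5P − 158.
Without the tax, 535 − 4P = 5P − 158 gives 9P = 693, so P* = $77 and Q* = 227.
With the tax collected from consumers, demand (in seller-price terms) shifts: Qd = 535 − 4(P + 13.5).
Solving gives Q = 197 with consumers paying $84.5 and sellers receiving $71 (the $13.5 wedge).
Burden on consumers: $7.5; on sellers: $6. (They sum to $13.5.)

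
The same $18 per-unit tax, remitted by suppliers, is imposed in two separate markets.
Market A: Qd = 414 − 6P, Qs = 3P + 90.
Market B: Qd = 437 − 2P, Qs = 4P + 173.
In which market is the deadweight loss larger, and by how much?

Market A, by $108.

Market A: pre-tax P* = $36, Q* = 198; post-tax Q = 162; deadweight loss = $324.
Market B: pre-tax P* = $44, Q* = 349; post-tax Q = 325; deadweight loss = $216.
Difference: $324 vs $216 → market A is larger by $108.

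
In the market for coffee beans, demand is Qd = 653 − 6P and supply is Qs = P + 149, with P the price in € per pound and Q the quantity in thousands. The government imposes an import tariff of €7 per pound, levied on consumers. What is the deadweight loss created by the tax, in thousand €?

Without the tax, 653 − 6P = P + 149 gives 7P = 504, so P* = €72 and Q* = 221.
With the tax collected from consumers, demand (in seller-price terms) shifts: Qd = 653 − 6(P + 7).
Solving gives Q = 215 with consumers paying €73 and sellers receiving €66 (the €7 wedge).
Quantity falls by |ΔQ| = |221 − 215| = 6.
DWL = ½ · t · |ΔQ| = ½ · 7 · 6 = €21.

Deadweight loss = €21 thousand.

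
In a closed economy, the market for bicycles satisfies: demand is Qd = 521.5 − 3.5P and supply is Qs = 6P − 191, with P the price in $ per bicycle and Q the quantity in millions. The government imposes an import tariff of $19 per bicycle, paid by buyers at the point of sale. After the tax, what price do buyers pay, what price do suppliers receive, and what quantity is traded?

Buyers pay $87; suppliers receive $68; quantity = 217.

Without the tax, 521.5 − 3.5P = 6P − 191 gives 9.5P = 712.5, so P* = $75 and Q* = 259.
With the tax collected from buyers, demand (in seller-price terms) shifts: Qd = 521.5 − 3.5(P + 19).
Solving gives Q = 217 with buyers paying $87 and suppliers receiving $68 (the $19 wedge).
The less price-elastic side of the market bears the larger share of a per-unit tax.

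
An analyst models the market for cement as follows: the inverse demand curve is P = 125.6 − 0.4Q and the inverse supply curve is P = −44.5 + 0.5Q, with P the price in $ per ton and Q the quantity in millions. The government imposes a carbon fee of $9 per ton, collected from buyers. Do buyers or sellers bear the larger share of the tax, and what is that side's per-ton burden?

Rewrite in direct form: Qd = 314 − 2.5P and Qs = 2P + 89.
Before the tax: set 314 − 2.5P = 2P + 89 → P* = $50, Q* = 189.
With the tax collected from buyers, demand (in seller-price terms) shifts: Qd = 314 − 2.5(P + 9).
Solving gives Q = 179 with buyers paying $54 and sellers receiving $45 (the $9 wedge).
Per-ton burden: buyers $4, sellers $5.
Sellers take the larger share because supply is less price-elastic here (demand slope 2.5 vs supply slope 2).

Sellers bear the larger share: $5 per ton.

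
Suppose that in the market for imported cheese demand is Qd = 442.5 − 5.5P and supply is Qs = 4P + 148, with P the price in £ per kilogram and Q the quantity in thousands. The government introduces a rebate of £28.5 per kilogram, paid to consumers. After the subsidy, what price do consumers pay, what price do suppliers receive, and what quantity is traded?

Consumers pay £19; suppliers receive £47.5; quantity = 338.

Before the subsidy: set 442.5 − 5.5P = 4P + 148 → P* = £31, Q* = 272.
With a per-unit subsidy paid to consumers, each effectively pays P − 28.5, so demand becomes Qd = 442.5 − 5.5(P − 28.5).
New equilibrium: consumers pay £19, suppliers receive £47.5, Q = 338. (Wedge: Pb − Ps = −28.5.)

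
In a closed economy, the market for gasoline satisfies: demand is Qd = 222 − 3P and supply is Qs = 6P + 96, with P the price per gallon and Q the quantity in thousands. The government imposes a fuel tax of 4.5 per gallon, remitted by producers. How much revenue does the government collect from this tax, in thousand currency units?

Before the tax: set 222 − 3P = 6P + 96 → P* = 14, Q* = 180.
With the tax collected from producers, supply shifts: Qs = 6(P − 4.5) + 96.
New equilibrium: consumers pay 17, producers receive 12.5, Q = 171. (Wedge: Pb − Ps = 4.5.)
Revenue = t · Q = 4.5 · 171 = 769.5.

Tax revenue = 769.5 thousand.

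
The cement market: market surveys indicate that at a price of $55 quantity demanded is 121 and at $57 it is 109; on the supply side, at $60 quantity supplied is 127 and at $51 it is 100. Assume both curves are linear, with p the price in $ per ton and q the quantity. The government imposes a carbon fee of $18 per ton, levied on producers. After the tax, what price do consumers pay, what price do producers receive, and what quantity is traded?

Consumers pay $62; producers receive $44; quantity = 79.

Demand slope: (109 − 121)/(57 − 55) = -6, so qd = 451 − 6p.
Supply slope: (100 − 127)/(51 − 60) = 3, so qs = 3p − 53.
Before the tax: set 451 − 6p = 3p − 53 → p* = $56, q* = 115.
With the tax collected from producers, supply shifts: qs = 3(p − 18) − 53.
New equilibrium: consumers pay $62, producers receive $44, q = 79. (Wedge: pb − ps = 18.)
The less price-elastic side of the market bears the larger share of a per-unit tax.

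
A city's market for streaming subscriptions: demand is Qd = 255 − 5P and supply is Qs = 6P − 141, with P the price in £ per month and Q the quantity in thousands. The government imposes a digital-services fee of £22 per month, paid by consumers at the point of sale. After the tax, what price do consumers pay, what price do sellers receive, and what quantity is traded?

Before the tax: set 255 − 5P = 6P − 141 → P* = £36, Q* = 75.
With the tax collected from consumers, demand (in seller-price terms) shifts: Qd = 255 − 5(P + 22).
Solving gives Q = 15 with consumers paying £48 and sellers receiving £26 (the £22 wedge).
The less price-elastic side of the market bears the larger share of a per-unit tax.

Consumers pay £48; sellers receive £26; quantity = 15.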